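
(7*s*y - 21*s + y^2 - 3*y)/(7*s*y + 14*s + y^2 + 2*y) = (y - 3)/(y + 2)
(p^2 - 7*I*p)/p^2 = (p - 7*I)/p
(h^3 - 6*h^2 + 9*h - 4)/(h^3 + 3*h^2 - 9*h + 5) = (h - 4)/(h + 5)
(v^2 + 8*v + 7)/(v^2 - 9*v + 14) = (v^2 + 8*v + 7)/(v^2 - 9*v + 14)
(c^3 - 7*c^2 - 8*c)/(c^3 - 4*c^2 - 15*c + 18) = c*(c^2 - 7*c - 8)/(c^3 - 4*c^2 - 15*c + 18)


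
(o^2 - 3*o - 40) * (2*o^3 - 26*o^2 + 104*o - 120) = 2*o^5 - 32*o^4 + 102*o^3 + 608*o^2 - 3800*o + 4800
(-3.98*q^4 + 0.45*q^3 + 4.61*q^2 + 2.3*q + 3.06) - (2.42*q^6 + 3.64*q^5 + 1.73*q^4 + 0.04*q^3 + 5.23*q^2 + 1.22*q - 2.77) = -2.42*q^6 - 3.64*q^5 - 5.71*q^4 + 0.41*q^3 - 0.62*q^2 + 1.08*q + 5.83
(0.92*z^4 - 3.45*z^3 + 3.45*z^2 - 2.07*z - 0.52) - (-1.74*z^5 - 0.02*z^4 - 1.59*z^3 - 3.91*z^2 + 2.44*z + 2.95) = 1.74*z^5 + 0.94*z^4 - 1.86*z^3 + 7.36*z^2 - 4.51*z - 3.47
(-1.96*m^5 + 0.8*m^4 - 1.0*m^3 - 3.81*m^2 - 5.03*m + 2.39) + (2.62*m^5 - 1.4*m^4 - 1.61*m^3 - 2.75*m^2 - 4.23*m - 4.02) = 0.66*m^5 - 0.6*m^4 - 2.61*m^3 - 6.56*m^2 - 9.26*m - 1.63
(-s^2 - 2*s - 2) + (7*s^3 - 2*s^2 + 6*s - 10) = 7*s^3 - 3*s^2 + 4*s - 12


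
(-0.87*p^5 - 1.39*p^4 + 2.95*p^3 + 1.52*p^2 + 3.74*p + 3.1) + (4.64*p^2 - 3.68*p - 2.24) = -0.87*p^5 - 1.39*p^4 + 2.95*p^3 + 6.16*p^2 + 0.0600000000000001*p + 0.86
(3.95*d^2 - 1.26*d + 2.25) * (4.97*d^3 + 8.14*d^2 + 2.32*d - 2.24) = 19.6315*d^5 + 25.8908*d^4 + 10.0901*d^3 + 6.5438*d^2 + 8.0424*d - 5.04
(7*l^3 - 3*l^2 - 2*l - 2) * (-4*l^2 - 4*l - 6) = -28*l^5 - 16*l^4 - 22*l^3 + 34*l^2 + 20*l + 12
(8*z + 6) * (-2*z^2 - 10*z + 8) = -16*z^3 - 92*z^2 + 4*z + 48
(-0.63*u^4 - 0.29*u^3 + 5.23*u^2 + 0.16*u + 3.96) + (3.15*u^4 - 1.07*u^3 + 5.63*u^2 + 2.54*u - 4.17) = 2.52*u^4 - 1.36*u^3 + 10.86*u^2 + 2.7*u - 0.21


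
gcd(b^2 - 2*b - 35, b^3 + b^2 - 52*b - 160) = b + 5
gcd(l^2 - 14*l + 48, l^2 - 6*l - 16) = l - 8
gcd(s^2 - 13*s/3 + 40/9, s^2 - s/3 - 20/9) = s - 5/3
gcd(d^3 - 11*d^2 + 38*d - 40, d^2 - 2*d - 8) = d - 4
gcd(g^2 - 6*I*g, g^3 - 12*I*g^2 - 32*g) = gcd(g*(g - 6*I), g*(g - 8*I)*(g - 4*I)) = g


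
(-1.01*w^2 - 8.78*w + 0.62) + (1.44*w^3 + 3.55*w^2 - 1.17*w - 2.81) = 1.44*w^3 + 2.54*w^2 - 9.95*w - 2.19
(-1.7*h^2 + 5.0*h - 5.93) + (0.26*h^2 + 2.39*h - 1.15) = -1.44*h^2 + 7.39*h - 7.08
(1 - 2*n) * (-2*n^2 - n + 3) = 4*n^3 - 7*n + 3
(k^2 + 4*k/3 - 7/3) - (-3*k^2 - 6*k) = 4*k^2 + 22*k/3 - 7/3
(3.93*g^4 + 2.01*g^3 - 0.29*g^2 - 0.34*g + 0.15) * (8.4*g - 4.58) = 33.012*g^5 - 1.1154*g^4 - 11.6418*g^3 - 1.5278*g^2 + 2.8172*g - 0.687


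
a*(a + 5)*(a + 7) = a^3 + 12*a^2 + 35*a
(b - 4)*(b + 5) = b^2 + b - 20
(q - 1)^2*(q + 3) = q^3 + q^2 - 5*q + 3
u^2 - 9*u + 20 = (u - 5)*(u - 4)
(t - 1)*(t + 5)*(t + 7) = t^3 + 11*t^2 + 23*t - 35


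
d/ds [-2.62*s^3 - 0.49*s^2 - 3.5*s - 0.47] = -7.86*s^2 - 0.98*s - 3.5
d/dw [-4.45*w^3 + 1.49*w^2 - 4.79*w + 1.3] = -13.35*w^2 + 2.98*w - 4.79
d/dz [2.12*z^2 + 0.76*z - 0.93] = 4.24*z + 0.76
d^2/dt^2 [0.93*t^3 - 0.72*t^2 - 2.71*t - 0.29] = 5.58*t - 1.44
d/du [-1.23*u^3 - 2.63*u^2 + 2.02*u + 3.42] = -3.69*u^2 - 5.26*u + 2.02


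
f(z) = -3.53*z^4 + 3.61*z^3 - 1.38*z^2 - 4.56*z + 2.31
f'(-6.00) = 3451.80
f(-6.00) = -5374.65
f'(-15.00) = 50128.59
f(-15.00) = -191129.79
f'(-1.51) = 72.92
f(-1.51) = -24.73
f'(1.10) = -13.29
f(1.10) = -4.74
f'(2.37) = -138.24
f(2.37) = -79.56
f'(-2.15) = 191.77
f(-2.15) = -105.57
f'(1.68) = -45.58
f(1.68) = -20.25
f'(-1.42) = 61.63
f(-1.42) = -18.69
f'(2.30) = -125.42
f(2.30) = -70.34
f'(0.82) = -7.33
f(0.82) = -1.96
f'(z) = -14.12*z^3 + 10.83*z^2 - 2.76*z - 4.56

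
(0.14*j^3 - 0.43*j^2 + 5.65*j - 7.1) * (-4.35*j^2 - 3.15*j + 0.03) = -0.609*j^5 + 1.4295*j^4 - 23.2188*j^3 + 13.0746*j^2 + 22.5345*j - 0.213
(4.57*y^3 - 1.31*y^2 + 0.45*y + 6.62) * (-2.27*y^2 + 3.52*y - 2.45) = -10.3739*y^5 + 19.0601*y^4 - 16.8292*y^3 - 10.2339*y^2 + 22.1999*y - 16.219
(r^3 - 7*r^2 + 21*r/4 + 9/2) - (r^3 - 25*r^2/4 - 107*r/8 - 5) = -3*r^2/4 + 149*r/8 + 19/2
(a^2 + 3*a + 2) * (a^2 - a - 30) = a^4 + 2*a^3 - 31*a^2 - 92*a - 60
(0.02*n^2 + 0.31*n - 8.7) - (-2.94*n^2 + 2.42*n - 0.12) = 2.96*n^2 - 2.11*n - 8.58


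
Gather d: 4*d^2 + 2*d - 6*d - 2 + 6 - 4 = 4*d^2 - 4*d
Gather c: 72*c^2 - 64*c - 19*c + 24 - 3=72*c^2 - 83*c + 21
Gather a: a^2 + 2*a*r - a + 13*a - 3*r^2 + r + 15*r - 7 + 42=a^2 + a*(2*r + 12) - 3*r^2 + 16*r + 35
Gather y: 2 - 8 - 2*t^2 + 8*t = -2*t^2 + 8*t - 6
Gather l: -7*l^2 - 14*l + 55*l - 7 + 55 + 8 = -7*l^2 + 41*l + 56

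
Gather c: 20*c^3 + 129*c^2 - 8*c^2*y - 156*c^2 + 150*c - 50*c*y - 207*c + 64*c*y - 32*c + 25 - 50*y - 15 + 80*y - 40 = 20*c^3 + c^2*(-8*y - 27) + c*(14*y - 89) + 30*y - 30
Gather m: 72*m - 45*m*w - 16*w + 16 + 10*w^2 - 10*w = m*(72 - 45*w) + 10*w^2 - 26*w + 16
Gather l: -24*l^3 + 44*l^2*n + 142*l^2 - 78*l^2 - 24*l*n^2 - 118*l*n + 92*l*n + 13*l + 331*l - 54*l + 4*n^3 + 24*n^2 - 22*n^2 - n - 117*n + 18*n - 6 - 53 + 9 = -24*l^3 + l^2*(44*n + 64) + l*(-24*n^2 - 26*n + 290) + 4*n^3 + 2*n^2 - 100*n - 50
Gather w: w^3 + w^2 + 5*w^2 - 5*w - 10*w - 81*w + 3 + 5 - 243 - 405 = w^3 + 6*w^2 - 96*w - 640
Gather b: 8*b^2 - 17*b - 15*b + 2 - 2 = 8*b^2 - 32*b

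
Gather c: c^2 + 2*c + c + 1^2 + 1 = c^2 + 3*c + 2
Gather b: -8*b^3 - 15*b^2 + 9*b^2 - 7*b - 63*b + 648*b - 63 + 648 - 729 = -8*b^3 - 6*b^2 + 578*b - 144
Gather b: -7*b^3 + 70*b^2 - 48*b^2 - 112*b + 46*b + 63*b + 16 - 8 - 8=-7*b^3 + 22*b^2 - 3*b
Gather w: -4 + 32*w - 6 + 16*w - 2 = 48*w - 12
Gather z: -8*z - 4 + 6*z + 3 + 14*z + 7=12*z + 6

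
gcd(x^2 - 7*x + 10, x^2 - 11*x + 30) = x - 5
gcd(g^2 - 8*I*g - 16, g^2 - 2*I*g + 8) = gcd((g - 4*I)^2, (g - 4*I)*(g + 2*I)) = g - 4*I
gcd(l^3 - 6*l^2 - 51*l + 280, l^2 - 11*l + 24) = l - 8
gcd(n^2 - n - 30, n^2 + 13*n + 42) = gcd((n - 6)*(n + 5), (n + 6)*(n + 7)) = 1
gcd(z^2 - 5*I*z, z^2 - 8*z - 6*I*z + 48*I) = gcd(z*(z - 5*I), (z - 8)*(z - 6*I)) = 1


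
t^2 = t^2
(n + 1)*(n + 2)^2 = n^3 + 5*n^2 + 8*n + 4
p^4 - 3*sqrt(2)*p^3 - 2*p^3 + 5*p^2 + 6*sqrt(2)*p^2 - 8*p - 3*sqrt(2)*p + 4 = (p - 1)^2*(p - 2*sqrt(2))*(p - sqrt(2))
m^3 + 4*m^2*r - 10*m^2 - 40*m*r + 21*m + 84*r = (m - 7)*(m - 3)*(m + 4*r)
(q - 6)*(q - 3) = q^2 - 9*q + 18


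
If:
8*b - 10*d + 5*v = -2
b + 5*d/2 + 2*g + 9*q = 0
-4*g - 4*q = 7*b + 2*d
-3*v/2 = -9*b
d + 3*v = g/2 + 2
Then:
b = 496/6551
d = 3195/6551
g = -1958/6551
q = -1015/13102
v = 2976/6551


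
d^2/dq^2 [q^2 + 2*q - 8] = 2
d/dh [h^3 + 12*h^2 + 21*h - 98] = 3*h^2 + 24*h + 21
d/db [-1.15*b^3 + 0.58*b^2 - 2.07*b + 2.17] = -3.45*b^2 + 1.16*b - 2.07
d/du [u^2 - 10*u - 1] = 2*u - 10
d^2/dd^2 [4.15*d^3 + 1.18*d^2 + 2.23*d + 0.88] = 24.9*d + 2.36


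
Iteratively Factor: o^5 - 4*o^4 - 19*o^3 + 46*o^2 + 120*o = (o + 3)*(o^4 - 7*o^3 + 2*o^2 + 40*o) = (o - 4)*(o + 3)*(o^3 - 3*o^2 - 10*o) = (o - 4)*(o + 2)*(o + 3)*(o^2 - 5*o) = o*(o - 4)*(o + 2)*(o + 3)*(o - 5)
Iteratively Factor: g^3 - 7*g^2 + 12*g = (g - 4)*(g^2 - 3*g) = (g - 4)*(g - 3)*(g)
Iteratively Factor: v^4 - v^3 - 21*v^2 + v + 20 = (v + 1)*(v^3 - 2*v^2 - 19*v + 20) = (v - 5)*(v + 1)*(v^2 + 3*v - 4) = (v - 5)*(v - 1)*(v + 1)*(v + 4)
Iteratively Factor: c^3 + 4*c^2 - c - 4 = (c + 4)*(c^2 - 1) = (c - 1)*(c + 4)*(c + 1)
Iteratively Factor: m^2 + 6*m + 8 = (m + 2)*(m + 4)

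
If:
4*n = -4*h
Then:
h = -n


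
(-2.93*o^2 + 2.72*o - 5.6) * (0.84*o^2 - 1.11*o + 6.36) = -2.4612*o^4 + 5.5371*o^3 - 26.358*o^2 + 23.5152*o - 35.616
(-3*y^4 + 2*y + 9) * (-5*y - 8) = 15*y^5 + 24*y^4 - 10*y^2 - 61*y - 72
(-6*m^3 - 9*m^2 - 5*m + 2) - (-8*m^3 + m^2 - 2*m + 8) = 2*m^3 - 10*m^2 - 3*m - 6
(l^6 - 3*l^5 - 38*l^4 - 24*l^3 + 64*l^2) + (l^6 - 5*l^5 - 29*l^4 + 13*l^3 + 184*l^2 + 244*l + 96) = 2*l^6 - 8*l^5 - 67*l^4 - 11*l^3 + 248*l^2 + 244*l + 96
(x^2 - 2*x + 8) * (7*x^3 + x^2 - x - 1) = 7*x^5 - 13*x^4 + 53*x^3 + 9*x^2 - 6*x - 8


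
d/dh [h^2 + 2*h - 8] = 2*h + 2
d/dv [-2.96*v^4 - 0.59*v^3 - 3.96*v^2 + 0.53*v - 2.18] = -11.84*v^3 - 1.77*v^2 - 7.92*v + 0.53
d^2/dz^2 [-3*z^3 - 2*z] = -18*z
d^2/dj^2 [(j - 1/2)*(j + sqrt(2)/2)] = 2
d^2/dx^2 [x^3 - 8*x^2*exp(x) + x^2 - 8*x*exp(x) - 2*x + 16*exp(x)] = -8*x^2*exp(x) - 40*x*exp(x) + 6*x - 16*exp(x) + 2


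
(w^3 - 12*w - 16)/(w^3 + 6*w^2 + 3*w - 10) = (w^2 - 2*w - 8)/(w^2 + 4*w - 5)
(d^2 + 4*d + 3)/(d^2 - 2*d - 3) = (d + 3)/(d - 3)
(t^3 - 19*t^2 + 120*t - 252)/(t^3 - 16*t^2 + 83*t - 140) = (t^2 - 12*t + 36)/(t^2 - 9*t + 20)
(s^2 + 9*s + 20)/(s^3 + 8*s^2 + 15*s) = (s + 4)/(s*(s + 3))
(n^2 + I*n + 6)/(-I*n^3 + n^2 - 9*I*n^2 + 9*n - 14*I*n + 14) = (I*n^2 - n + 6*I)/(n^3 + n^2*(9 + I) + n*(14 + 9*I) + 14*I)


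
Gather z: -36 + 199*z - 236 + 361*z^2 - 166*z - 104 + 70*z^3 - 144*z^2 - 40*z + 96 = 70*z^3 + 217*z^2 - 7*z - 280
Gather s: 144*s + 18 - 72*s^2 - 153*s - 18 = -72*s^2 - 9*s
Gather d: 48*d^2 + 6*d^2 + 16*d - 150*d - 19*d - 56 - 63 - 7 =54*d^2 - 153*d - 126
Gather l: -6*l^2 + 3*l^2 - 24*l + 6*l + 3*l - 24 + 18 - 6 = -3*l^2 - 15*l - 12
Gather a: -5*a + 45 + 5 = 50 - 5*a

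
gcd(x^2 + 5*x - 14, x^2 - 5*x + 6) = x - 2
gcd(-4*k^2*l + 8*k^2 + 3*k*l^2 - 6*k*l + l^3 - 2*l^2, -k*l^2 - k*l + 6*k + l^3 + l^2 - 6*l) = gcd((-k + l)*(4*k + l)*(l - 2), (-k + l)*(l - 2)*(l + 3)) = k*l - 2*k - l^2 + 2*l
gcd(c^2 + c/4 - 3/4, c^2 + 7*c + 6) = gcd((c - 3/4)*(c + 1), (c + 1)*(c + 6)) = c + 1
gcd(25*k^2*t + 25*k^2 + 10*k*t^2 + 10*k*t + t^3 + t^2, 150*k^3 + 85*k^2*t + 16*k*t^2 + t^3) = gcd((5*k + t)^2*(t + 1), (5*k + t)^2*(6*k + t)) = 25*k^2 + 10*k*t + t^2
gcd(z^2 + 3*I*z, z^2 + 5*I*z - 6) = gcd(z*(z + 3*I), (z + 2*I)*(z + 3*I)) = z + 3*I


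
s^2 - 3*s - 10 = (s - 5)*(s + 2)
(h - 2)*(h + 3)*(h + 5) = h^3 + 6*h^2 - h - 30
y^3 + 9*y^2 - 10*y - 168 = (y - 4)*(y + 6)*(y + 7)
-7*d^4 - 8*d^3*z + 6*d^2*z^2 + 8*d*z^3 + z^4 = (-d + z)*(d + z)^2*(7*d + z)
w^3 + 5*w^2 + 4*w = w*(w + 1)*(w + 4)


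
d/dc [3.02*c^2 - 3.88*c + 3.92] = 6.04*c - 3.88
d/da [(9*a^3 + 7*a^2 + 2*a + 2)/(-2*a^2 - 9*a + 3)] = 2*(-9*a^4 - 81*a^3 + 11*a^2 + 25*a + 12)/(4*a^4 + 36*a^3 + 69*a^2 - 54*a + 9)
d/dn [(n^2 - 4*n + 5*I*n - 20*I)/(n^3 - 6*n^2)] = (-n^3 + n^2*(8 - 10*I) + 6*n*(-4 + 15*I) - 240*I)/(n^3*(n^2 - 12*n + 36))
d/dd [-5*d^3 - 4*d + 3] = -15*d^2 - 4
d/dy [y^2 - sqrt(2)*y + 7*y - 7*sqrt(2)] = 2*y - sqrt(2) + 7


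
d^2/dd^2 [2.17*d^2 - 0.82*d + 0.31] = 4.34000000000000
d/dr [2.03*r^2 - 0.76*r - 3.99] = 4.06*r - 0.76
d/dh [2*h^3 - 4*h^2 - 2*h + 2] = 6*h^2 - 8*h - 2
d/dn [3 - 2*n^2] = -4*n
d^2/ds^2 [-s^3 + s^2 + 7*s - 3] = 2 - 6*s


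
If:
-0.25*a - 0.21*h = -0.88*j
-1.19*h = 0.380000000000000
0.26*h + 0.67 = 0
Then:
No Solution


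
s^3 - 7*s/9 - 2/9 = (s - 1)*(s + 1/3)*(s + 2/3)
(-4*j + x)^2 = 16*j^2 - 8*j*x + x^2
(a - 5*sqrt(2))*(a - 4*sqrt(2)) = a^2 - 9*sqrt(2)*a + 40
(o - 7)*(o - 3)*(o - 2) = o^3 - 12*o^2 + 41*o - 42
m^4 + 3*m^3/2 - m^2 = m^2*(m - 1/2)*(m + 2)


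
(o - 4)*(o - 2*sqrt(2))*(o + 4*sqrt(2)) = o^3 - 4*o^2 + 2*sqrt(2)*o^2 - 16*o - 8*sqrt(2)*o + 64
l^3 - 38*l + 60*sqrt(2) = (l - 3*sqrt(2))*(l - 2*sqrt(2))*(l + 5*sqrt(2))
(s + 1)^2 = s^2 + 2*s + 1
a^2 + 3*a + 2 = (a + 1)*(a + 2)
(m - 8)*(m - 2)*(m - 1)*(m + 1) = m^4 - 10*m^3 + 15*m^2 + 10*m - 16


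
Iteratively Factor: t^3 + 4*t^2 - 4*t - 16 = (t - 2)*(t^2 + 6*t + 8) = (t - 2)*(t + 4)*(t + 2)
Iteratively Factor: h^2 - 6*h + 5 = (h - 1)*(h - 5)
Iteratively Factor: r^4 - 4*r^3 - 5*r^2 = (r + 1)*(r^3 - 5*r^2) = r*(r + 1)*(r^2 - 5*r) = r*(r - 5)*(r + 1)*(r)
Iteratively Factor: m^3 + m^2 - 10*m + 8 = (m + 4)*(m^2 - 3*m + 2) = (m - 1)*(m + 4)*(m - 2)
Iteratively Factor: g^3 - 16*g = (g + 4)*(g^2 - 4*g) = (g - 4)*(g + 4)*(g)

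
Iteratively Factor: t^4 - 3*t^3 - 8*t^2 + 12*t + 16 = (t - 4)*(t^3 + t^2 - 4*t - 4) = (t - 4)*(t - 2)*(t^2 + 3*t + 2) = (t - 4)*(t - 2)*(t + 2)*(t + 1)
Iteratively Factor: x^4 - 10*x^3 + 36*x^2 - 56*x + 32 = (x - 2)*(x^3 - 8*x^2 + 20*x - 16) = (x - 2)^2*(x^2 - 6*x + 8) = (x - 4)*(x - 2)^2*(x - 2)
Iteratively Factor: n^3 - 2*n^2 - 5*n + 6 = (n - 1)*(n^2 - n - 6) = (n - 3)*(n - 1)*(n + 2)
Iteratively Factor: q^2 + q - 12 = (q - 3)*(q + 4)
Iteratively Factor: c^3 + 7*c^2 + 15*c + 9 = (c + 1)*(c^2 + 6*c + 9) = (c + 1)*(c + 3)*(c + 3)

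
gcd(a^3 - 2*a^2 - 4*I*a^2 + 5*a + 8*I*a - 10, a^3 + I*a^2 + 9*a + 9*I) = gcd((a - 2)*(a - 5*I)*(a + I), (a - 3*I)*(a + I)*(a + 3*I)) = a + I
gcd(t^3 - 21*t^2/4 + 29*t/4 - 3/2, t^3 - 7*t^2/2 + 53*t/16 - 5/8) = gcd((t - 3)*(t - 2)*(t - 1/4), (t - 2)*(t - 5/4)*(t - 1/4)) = t^2 - 9*t/4 + 1/2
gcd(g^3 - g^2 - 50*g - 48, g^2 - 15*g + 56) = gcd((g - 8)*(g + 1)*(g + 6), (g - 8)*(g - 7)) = g - 8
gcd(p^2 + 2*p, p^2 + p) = p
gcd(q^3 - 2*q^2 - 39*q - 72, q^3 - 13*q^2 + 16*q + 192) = q^2 - 5*q - 24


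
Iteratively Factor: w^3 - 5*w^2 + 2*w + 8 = (w - 4)*(w^2 - w - 2) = (w - 4)*(w + 1)*(w - 2)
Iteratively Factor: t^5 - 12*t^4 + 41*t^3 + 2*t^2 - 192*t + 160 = (t + 2)*(t^4 - 14*t^3 + 69*t^2 - 136*t + 80) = (t - 4)*(t + 2)*(t^3 - 10*t^2 + 29*t - 20) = (t - 5)*(t - 4)*(t + 2)*(t^2 - 5*t + 4) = (t - 5)*(t - 4)*(t - 1)*(t + 2)*(t - 4)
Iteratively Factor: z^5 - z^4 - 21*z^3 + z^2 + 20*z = (z)*(z^4 - z^3 - 21*z^2 + z + 20) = z*(z - 1)*(z^3 - 21*z - 20) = z*(z - 1)*(z + 4)*(z^2 - 4*z - 5) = z*(z - 5)*(z - 1)*(z + 4)*(z + 1)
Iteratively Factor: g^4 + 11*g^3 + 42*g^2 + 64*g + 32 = (g + 2)*(g^3 + 9*g^2 + 24*g + 16) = (g + 2)*(g + 4)*(g^2 + 5*g + 4) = (g + 1)*(g + 2)*(g + 4)*(g + 4)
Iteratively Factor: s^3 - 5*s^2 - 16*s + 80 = (s - 4)*(s^2 - s - 20) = (s - 5)*(s - 4)*(s + 4)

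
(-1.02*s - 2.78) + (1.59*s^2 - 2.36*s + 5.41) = 1.59*s^2 - 3.38*s + 2.63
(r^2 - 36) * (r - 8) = r^3 - 8*r^2 - 36*r + 288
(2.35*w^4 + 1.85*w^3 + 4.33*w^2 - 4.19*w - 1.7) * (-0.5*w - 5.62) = -1.175*w^5 - 14.132*w^4 - 12.562*w^3 - 22.2396*w^2 + 24.3978*w + 9.554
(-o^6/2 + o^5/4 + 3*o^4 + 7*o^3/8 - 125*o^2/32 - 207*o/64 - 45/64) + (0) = -o^6/2 + o^5/4 + 3*o^4 + 7*o^3/8 - 125*o^2/32 - 207*o/64 - 45/64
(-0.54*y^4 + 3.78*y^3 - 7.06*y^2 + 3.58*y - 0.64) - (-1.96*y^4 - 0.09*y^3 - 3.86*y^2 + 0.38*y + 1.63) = 1.42*y^4 + 3.87*y^3 - 3.2*y^2 + 3.2*y - 2.27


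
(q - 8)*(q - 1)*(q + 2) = q^3 - 7*q^2 - 10*q + 16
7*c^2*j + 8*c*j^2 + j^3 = j*(c + j)*(7*c + j)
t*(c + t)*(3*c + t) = 3*c^2*t + 4*c*t^2 + t^3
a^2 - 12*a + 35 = (a - 7)*(a - 5)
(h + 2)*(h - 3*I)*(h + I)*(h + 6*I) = h^4 + 2*h^3 + 4*I*h^3 + 15*h^2 + 8*I*h^2 + 30*h + 18*I*h + 36*I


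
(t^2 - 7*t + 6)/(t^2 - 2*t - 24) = (t - 1)/(t + 4)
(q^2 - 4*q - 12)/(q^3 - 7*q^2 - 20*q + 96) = (q^2 - 4*q - 12)/(q^3 - 7*q^2 - 20*q + 96)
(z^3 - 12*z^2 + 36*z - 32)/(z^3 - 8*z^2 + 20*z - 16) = (z - 8)/(z - 4)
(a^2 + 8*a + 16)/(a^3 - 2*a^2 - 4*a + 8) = (a^2 + 8*a + 16)/(a^3 - 2*a^2 - 4*a + 8)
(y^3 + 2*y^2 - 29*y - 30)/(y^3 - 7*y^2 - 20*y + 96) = (y^3 + 2*y^2 - 29*y - 30)/(y^3 - 7*y^2 - 20*y + 96)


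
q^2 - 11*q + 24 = (q - 8)*(q - 3)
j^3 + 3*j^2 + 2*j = j*(j + 1)*(j + 2)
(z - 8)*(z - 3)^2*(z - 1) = z^4 - 15*z^3 + 71*z^2 - 129*z + 72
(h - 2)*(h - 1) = h^2 - 3*h + 2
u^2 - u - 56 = (u - 8)*(u + 7)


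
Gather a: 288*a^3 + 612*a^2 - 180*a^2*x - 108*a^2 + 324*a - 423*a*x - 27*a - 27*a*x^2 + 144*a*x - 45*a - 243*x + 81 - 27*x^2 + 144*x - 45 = 288*a^3 + a^2*(504 - 180*x) + a*(-27*x^2 - 279*x + 252) - 27*x^2 - 99*x + 36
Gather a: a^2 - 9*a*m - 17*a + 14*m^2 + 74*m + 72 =a^2 + a*(-9*m - 17) + 14*m^2 + 74*m + 72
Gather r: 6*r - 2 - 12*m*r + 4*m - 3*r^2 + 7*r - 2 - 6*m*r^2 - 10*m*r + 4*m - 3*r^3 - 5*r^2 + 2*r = 8*m - 3*r^3 + r^2*(-6*m - 8) + r*(15 - 22*m) - 4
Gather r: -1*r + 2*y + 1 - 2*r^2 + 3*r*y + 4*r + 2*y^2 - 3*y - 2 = -2*r^2 + r*(3*y + 3) + 2*y^2 - y - 1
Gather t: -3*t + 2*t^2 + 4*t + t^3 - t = t^3 + 2*t^2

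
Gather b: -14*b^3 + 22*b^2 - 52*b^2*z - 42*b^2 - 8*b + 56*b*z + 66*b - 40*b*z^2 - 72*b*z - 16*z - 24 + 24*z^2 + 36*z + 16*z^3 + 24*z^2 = -14*b^3 + b^2*(-52*z - 20) + b*(-40*z^2 - 16*z + 58) + 16*z^3 + 48*z^2 + 20*z - 24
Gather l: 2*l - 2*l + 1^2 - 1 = 0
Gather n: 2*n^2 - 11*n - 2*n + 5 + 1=2*n^2 - 13*n + 6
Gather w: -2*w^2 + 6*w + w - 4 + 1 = -2*w^2 + 7*w - 3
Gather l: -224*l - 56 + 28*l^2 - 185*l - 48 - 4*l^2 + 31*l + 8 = 24*l^2 - 378*l - 96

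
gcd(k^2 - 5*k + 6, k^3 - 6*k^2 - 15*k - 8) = 1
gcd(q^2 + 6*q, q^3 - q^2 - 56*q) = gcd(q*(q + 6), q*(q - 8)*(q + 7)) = q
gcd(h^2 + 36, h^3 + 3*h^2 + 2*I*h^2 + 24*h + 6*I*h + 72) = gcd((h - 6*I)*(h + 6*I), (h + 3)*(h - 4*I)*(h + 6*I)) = h + 6*I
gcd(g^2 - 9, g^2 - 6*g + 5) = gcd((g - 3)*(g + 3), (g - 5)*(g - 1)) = 1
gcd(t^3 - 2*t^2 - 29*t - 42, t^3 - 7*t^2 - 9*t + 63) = t^2 - 4*t - 21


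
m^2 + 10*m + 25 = (m + 5)^2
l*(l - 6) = l^2 - 6*l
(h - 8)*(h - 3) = h^2 - 11*h + 24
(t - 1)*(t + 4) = t^2 + 3*t - 4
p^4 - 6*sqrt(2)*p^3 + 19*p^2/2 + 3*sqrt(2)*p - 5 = (p - 5*sqrt(2))*(p - sqrt(2))*(p - sqrt(2)/2)*(p + sqrt(2)/2)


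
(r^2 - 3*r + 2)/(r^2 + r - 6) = (r - 1)/(r + 3)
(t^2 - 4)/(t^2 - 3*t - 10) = (t - 2)/(t - 5)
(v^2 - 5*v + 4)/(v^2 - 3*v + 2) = (v - 4)/(v - 2)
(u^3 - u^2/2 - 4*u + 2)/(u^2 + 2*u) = u - 5/2 + 1/u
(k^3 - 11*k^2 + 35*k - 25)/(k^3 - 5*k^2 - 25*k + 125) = (k - 1)/(k + 5)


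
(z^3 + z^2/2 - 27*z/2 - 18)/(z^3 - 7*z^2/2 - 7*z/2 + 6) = (z + 3)/(z - 1)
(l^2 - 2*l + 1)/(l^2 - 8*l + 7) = (l - 1)/(l - 7)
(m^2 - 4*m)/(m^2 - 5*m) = (m - 4)/(m - 5)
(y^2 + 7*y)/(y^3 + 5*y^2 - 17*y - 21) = y/(y^2 - 2*y - 3)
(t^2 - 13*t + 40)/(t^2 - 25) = (t - 8)/(t + 5)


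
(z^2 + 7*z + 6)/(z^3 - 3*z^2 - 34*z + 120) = (z + 1)/(z^2 - 9*z + 20)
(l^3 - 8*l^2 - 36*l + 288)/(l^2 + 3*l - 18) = (l^2 - 14*l + 48)/(l - 3)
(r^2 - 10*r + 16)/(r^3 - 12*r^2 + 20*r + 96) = (r - 2)/(r^2 - 4*r - 12)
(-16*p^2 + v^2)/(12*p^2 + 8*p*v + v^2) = (-16*p^2 + v^2)/(12*p^2 + 8*p*v + v^2)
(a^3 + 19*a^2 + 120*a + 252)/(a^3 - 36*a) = (a^2 + 13*a + 42)/(a*(a - 6))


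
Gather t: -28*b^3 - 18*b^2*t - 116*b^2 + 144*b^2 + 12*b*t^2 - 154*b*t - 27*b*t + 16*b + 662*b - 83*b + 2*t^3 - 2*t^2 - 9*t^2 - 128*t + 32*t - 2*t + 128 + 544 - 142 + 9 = -28*b^3 + 28*b^2 + 595*b + 2*t^3 + t^2*(12*b - 11) + t*(-18*b^2 - 181*b - 98) + 539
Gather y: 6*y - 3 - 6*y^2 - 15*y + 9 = -6*y^2 - 9*y + 6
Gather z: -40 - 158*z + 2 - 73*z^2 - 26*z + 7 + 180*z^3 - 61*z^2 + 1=180*z^3 - 134*z^2 - 184*z - 30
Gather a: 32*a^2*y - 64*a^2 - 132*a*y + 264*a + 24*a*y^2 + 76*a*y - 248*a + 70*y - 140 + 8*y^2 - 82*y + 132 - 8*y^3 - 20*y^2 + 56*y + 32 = a^2*(32*y - 64) + a*(24*y^2 - 56*y + 16) - 8*y^3 - 12*y^2 + 44*y + 24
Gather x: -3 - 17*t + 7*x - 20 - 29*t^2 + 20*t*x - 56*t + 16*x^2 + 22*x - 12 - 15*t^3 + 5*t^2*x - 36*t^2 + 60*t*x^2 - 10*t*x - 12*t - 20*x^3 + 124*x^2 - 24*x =-15*t^3 - 65*t^2 - 85*t - 20*x^3 + x^2*(60*t + 140) + x*(5*t^2 + 10*t + 5) - 35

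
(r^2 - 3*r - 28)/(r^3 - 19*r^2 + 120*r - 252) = (r + 4)/(r^2 - 12*r + 36)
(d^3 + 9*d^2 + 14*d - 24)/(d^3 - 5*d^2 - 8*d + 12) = (d^2 + 10*d + 24)/(d^2 - 4*d - 12)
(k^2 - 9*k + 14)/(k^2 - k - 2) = (k - 7)/(k + 1)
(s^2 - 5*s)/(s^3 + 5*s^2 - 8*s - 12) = s*(s - 5)/(s^3 + 5*s^2 - 8*s - 12)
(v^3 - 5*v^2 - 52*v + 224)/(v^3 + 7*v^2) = 1 - 12/v + 32/v^2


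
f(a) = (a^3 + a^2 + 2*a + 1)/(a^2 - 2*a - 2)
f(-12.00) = -9.68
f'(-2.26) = 0.56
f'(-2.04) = 0.51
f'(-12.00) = 0.95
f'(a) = (2 - 2*a)*(a^3 + a^2 + 2*a + 1)/(a^2 - 2*a - 2)^2 + (3*a^2 + 2*a + 2)/(a^2 - 2*a - 2) = (a^4 - 4*a^3 - 10*a^2 - 6*a - 2)/(a^4 - 4*a^3 + 8*a + 4)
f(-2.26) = -1.31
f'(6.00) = 0.07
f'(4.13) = -4.07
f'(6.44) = 0.28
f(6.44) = 12.12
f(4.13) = 14.24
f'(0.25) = -0.70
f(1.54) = -3.73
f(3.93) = 15.22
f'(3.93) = -5.91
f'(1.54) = -5.99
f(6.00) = 12.05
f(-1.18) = -0.92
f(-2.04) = -1.19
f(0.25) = -0.65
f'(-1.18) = -0.11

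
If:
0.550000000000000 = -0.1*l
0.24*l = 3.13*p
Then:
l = -5.50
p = -0.42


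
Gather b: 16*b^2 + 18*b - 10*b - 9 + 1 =16*b^2 + 8*b - 8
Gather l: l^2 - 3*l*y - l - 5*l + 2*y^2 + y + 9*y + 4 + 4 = l^2 + l*(-3*y - 6) + 2*y^2 + 10*y + 8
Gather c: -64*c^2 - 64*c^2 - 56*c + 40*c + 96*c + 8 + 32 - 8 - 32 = -128*c^2 + 80*c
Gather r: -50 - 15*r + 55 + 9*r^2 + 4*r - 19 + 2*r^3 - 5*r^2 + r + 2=2*r^3 + 4*r^2 - 10*r - 12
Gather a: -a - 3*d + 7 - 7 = -a - 3*d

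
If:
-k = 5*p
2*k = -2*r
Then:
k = -r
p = r/5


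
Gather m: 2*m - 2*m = 0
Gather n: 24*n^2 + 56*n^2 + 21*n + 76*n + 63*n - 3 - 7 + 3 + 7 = 80*n^2 + 160*n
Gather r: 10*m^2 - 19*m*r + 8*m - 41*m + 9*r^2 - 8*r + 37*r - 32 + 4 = 10*m^2 - 33*m + 9*r^2 + r*(29 - 19*m) - 28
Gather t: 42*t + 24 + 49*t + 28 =91*t + 52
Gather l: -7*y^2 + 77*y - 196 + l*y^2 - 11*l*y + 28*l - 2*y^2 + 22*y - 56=l*(y^2 - 11*y + 28) - 9*y^2 + 99*y - 252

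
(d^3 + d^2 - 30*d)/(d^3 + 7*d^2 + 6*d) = (d - 5)/(d + 1)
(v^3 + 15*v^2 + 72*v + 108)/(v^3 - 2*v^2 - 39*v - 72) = (v^2 + 12*v + 36)/(v^2 - 5*v - 24)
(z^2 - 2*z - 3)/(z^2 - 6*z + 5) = (z^2 - 2*z - 3)/(z^2 - 6*z + 5)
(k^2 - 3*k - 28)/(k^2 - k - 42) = (k + 4)/(k + 6)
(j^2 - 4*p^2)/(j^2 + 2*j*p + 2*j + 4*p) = (j - 2*p)/(j + 2)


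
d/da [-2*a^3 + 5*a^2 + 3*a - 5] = -6*a^2 + 10*a + 3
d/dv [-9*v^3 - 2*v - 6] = -27*v^2 - 2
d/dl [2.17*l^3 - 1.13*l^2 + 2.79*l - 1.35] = 6.51*l^2 - 2.26*l + 2.79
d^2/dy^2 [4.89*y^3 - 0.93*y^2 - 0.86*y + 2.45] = 29.34*y - 1.86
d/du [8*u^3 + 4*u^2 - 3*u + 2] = 24*u^2 + 8*u - 3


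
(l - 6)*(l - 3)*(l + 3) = l^3 - 6*l^2 - 9*l + 54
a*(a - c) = a^2 - a*c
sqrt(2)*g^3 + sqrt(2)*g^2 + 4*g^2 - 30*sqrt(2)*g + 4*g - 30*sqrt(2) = (g - 3*sqrt(2))*(g + 5*sqrt(2))*(sqrt(2)*g + sqrt(2))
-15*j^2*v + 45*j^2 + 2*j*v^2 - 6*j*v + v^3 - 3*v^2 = (-3*j + v)*(5*j + v)*(v - 3)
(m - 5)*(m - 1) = m^2 - 6*m + 5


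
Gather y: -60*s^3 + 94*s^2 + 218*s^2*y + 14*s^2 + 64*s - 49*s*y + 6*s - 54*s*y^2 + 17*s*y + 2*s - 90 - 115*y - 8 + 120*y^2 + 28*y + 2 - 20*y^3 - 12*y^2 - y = -60*s^3 + 108*s^2 + 72*s - 20*y^3 + y^2*(108 - 54*s) + y*(218*s^2 - 32*s - 88) - 96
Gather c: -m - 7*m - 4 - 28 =-8*m - 32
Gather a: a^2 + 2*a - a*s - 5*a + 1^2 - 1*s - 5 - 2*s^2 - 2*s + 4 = a^2 + a*(-s - 3) - 2*s^2 - 3*s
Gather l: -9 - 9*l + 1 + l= -8*l - 8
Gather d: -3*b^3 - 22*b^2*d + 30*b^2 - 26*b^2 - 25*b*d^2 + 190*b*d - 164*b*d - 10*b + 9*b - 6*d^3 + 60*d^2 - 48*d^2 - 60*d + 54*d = -3*b^3 + 4*b^2 - b - 6*d^3 + d^2*(12 - 25*b) + d*(-22*b^2 + 26*b - 6)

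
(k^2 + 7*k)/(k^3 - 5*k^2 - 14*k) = (k + 7)/(k^2 - 5*k - 14)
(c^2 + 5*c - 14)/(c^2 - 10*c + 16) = (c + 7)/(c - 8)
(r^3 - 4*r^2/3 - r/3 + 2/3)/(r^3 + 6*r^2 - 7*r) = (3*r^2 - r - 2)/(3*r*(r + 7))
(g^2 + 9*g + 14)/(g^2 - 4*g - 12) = (g + 7)/(g - 6)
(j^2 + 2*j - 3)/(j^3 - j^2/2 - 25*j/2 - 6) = 2*(j - 1)/(2*j^2 - 7*j - 4)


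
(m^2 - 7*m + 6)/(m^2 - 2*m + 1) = (m - 6)/(m - 1)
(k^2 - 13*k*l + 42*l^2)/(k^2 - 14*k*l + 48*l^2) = (k - 7*l)/(k - 8*l)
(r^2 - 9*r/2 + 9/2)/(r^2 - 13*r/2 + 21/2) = (2*r - 3)/(2*r - 7)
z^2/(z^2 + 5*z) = z/(z + 5)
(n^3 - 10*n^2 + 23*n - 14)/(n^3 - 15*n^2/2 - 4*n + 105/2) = 2*(n^2 - 3*n + 2)/(2*n^2 - n - 15)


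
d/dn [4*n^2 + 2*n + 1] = 8*n + 2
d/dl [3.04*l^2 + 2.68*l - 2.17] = 6.08*l + 2.68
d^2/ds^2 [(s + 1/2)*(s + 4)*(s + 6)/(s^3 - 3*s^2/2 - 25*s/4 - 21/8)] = 24*(64*s^3 + 468*s^2 + 72*s + 771)/(64*s^6 - 384*s^5 - 240*s^4 + 3520*s^3 + 1260*s^2 - 10584*s - 9261)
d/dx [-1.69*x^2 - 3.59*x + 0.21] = -3.38*x - 3.59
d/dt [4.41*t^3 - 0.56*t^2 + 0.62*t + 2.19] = 13.23*t^2 - 1.12*t + 0.62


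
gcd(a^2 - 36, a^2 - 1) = 1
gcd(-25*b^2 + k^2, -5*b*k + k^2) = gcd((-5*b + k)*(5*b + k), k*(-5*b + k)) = 5*b - k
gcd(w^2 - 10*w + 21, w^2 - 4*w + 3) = w - 3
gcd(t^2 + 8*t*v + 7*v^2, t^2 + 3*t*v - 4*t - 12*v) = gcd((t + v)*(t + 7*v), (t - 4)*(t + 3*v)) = 1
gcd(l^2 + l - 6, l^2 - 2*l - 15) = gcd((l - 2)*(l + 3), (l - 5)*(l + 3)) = l + 3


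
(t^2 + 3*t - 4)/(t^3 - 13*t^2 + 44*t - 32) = (t + 4)/(t^2 - 12*t + 32)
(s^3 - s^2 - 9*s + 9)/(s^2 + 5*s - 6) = (s^2 - 9)/(s + 6)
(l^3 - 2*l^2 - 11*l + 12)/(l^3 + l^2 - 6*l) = (l^2 - 5*l + 4)/(l*(l - 2))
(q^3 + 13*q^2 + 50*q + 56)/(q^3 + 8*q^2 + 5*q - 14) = (q + 4)/(q - 1)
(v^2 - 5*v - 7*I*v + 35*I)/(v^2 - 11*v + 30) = (v - 7*I)/(v - 6)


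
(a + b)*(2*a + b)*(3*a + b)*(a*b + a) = 6*a^4*b + 6*a^4 + 11*a^3*b^2 + 11*a^3*b + 6*a^2*b^3 + 6*a^2*b^2 + a*b^4 + a*b^3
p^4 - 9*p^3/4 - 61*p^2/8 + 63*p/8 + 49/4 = (p - 7/2)*(p - 7/4)*(p + 1)*(p + 2)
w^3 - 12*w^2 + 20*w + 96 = (w - 8)*(w - 6)*(w + 2)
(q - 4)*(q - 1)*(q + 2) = q^3 - 3*q^2 - 6*q + 8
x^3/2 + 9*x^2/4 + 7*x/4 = x*(x/2 + 1/2)*(x + 7/2)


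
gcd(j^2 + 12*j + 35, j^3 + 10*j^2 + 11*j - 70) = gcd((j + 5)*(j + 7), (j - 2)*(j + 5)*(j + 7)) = j^2 + 12*j + 35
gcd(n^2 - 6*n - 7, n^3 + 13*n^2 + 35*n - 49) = 1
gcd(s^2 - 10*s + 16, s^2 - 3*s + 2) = s - 2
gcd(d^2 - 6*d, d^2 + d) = d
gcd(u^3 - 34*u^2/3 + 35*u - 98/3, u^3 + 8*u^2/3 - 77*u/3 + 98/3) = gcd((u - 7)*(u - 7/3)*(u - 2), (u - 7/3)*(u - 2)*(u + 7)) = u^2 - 13*u/3 + 14/3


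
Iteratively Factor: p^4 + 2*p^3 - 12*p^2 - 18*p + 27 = (p + 3)*(p^3 - p^2 - 9*p + 9) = (p + 3)^2*(p^2 - 4*p + 3) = (p - 1)*(p + 3)^2*(p - 3)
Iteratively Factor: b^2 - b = (b)*(b - 1)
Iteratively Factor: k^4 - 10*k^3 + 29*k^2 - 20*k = (k - 4)*(k^3 - 6*k^2 + 5*k) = k*(k - 4)*(k^2 - 6*k + 5) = k*(k - 5)*(k - 4)*(k - 1)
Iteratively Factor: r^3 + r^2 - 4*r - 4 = (r + 2)*(r^2 - r - 2) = (r - 2)*(r + 2)*(r + 1)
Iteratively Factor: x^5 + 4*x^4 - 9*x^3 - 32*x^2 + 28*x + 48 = (x - 2)*(x^4 + 6*x^3 + 3*x^2 - 26*x - 24) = (x - 2)^2*(x^3 + 8*x^2 + 19*x + 12) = (x - 2)^2*(x + 3)*(x^2 + 5*x + 4) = (x - 2)^2*(x + 1)*(x + 3)*(x + 4)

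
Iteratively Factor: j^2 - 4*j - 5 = (j - 5)*(j + 1)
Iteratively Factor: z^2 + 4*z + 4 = (z + 2)*(z + 2)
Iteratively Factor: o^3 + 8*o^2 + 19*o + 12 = (o + 3)*(o^2 + 5*o + 4) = (o + 1)*(o + 3)*(o + 4)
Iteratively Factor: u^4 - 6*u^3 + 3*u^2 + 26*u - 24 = (u - 4)*(u^3 - 2*u^2 - 5*u + 6) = (u - 4)*(u - 1)*(u^2 - u - 6) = (u - 4)*(u - 1)*(u + 2)*(u - 3)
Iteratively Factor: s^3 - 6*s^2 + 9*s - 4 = (s - 4)*(s^2 - 2*s + 1) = (s - 4)*(s - 1)*(s - 1)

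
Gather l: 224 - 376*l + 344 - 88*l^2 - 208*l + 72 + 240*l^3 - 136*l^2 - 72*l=240*l^3 - 224*l^2 - 656*l + 640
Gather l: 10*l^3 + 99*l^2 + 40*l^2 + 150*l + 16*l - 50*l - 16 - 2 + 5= 10*l^3 + 139*l^2 + 116*l - 13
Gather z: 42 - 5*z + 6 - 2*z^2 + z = -2*z^2 - 4*z + 48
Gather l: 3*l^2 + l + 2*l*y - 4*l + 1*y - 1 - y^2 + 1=3*l^2 + l*(2*y - 3) - y^2 + y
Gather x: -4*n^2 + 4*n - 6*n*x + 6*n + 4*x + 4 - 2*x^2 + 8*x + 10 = -4*n^2 + 10*n - 2*x^2 + x*(12 - 6*n) + 14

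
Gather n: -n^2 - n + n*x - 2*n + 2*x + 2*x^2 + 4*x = -n^2 + n*(x - 3) + 2*x^2 + 6*x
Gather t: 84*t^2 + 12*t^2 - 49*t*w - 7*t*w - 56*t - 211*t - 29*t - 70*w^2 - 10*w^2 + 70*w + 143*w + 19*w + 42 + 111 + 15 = 96*t^2 + t*(-56*w - 296) - 80*w^2 + 232*w + 168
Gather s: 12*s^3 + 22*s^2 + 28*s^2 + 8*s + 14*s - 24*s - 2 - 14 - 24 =12*s^3 + 50*s^2 - 2*s - 40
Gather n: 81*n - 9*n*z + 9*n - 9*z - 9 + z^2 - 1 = n*(90 - 9*z) + z^2 - 9*z - 10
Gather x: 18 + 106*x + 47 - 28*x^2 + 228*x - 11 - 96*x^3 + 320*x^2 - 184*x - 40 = -96*x^3 + 292*x^2 + 150*x + 14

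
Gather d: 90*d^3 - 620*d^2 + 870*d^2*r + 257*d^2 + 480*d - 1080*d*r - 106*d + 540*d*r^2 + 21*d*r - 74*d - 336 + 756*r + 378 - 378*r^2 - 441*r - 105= 90*d^3 + d^2*(870*r - 363) + d*(540*r^2 - 1059*r + 300) - 378*r^2 + 315*r - 63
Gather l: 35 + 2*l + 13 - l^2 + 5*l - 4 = -l^2 + 7*l + 44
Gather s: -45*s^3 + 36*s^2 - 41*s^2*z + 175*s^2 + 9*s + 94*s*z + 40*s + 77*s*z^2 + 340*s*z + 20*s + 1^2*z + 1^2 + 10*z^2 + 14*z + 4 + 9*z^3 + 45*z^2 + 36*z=-45*s^3 + s^2*(211 - 41*z) + s*(77*z^2 + 434*z + 69) + 9*z^3 + 55*z^2 + 51*z + 5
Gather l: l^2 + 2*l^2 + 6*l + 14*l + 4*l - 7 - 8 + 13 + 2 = 3*l^2 + 24*l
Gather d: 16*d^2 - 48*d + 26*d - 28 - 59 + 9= 16*d^2 - 22*d - 78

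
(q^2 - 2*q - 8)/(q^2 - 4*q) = (q + 2)/q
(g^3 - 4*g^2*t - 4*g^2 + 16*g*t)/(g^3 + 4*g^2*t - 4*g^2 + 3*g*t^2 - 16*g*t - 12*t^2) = g*(g - 4*t)/(g^2 + 4*g*t + 3*t^2)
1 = 1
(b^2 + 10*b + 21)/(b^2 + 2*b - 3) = (b + 7)/(b - 1)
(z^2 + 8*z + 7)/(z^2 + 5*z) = (z^2 + 8*z + 7)/(z*(z + 5))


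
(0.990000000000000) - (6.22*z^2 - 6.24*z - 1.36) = -6.22*z^2 + 6.24*z + 2.35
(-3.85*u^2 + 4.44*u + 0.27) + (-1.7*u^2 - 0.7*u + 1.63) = -5.55*u^2 + 3.74*u + 1.9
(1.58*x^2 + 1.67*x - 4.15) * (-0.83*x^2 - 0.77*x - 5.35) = -1.3114*x^4 - 2.6027*x^3 - 6.2944*x^2 - 5.739*x + 22.2025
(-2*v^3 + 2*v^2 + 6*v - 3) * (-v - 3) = 2*v^4 + 4*v^3 - 12*v^2 - 15*v + 9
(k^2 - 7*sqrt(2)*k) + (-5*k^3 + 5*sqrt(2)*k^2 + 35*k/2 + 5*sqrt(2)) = -5*k^3 + k^2 + 5*sqrt(2)*k^2 - 7*sqrt(2)*k + 35*k/2 + 5*sqrt(2)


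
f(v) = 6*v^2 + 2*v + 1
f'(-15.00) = -178.00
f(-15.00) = 1321.00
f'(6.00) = 74.00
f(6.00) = 229.00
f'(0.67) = 10.04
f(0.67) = 5.03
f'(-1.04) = -10.48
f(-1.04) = 5.41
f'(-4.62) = -53.44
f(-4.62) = 119.83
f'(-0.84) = -8.08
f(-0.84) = 3.55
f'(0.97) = 13.64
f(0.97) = 8.59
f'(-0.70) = -6.40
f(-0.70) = 2.54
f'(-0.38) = -2.56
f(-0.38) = 1.11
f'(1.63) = 21.56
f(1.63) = 20.20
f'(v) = 12*v + 2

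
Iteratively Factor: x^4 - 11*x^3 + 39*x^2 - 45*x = (x - 3)*(x^3 - 8*x^2 + 15*x) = (x - 3)^2*(x^2 - 5*x) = x*(x - 3)^2*(x - 5)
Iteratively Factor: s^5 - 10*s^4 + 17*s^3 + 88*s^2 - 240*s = (s - 4)*(s^4 - 6*s^3 - 7*s^2 + 60*s) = s*(s - 4)*(s^3 - 6*s^2 - 7*s + 60) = s*(s - 5)*(s - 4)*(s^2 - s - 12) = s*(s - 5)*(s - 4)*(s + 3)*(s - 4)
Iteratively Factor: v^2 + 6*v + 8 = (v + 4)*(v + 2)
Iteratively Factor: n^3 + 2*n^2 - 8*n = (n - 2)*(n^2 + 4*n) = n*(n - 2)*(n + 4)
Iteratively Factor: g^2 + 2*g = (g)*(g + 2)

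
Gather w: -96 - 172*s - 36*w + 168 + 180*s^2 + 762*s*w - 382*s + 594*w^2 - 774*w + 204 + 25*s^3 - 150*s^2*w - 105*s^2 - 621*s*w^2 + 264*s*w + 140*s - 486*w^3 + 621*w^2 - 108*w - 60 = 25*s^3 + 75*s^2 - 414*s - 486*w^3 + w^2*(1215 - 621*s) + w*(-150*s^2 + 1026*s - 918) + 216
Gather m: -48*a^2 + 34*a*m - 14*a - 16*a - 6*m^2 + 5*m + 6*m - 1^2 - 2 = -48*a^2 - 30*a - 6*m^2 + m*(34*a + 11) - 3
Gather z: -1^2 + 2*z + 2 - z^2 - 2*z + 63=64 - z^2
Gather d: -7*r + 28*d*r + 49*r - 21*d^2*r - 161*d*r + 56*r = -21*d^2*r - 133*d*r + 98*r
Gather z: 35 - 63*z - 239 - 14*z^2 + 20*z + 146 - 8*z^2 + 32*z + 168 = -22*z^2 - 11*z + 110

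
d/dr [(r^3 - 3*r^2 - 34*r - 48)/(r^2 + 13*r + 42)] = (r^4 + 26*r^3 + 121*r^2 - 156*r - 804)/(r^4 + 26*r^3 + 253*r^2 + 1092*r + 1764)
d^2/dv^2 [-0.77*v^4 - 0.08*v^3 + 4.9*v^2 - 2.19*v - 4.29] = -9.24*v^2 - 0.48*v + 9.8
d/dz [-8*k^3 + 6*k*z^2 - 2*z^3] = 6*z*(2*k - z)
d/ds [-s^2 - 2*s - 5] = -2*s - 2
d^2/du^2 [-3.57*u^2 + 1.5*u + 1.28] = -7.14000000000000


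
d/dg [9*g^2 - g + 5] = 18*g - 1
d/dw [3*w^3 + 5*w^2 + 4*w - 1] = 9*w^2 + 10*w + 4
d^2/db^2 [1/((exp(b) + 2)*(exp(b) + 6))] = 4*(exp(3*b) + 6*exp(2*b) + 4*exp(b) - 24)*exp(b)/(exp(6*b) + 24*exp(5*b) + 228*exp(4*b) + 1088*exp(3*b) + 2736*exp(2*b) + 3456*exp(b) + 1728)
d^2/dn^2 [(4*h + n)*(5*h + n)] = 2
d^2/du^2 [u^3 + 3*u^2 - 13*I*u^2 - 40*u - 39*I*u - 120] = 6*u + 6 - 26*I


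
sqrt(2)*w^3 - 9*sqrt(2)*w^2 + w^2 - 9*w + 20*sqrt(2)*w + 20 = (w - 5)*(w - 4)*(sqrt(2)*w + 1)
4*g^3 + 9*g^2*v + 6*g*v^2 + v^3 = (g + v)^2*(4*g + v)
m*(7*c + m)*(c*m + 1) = 7*c^2*m^2 + c*m^3 + 7*c*m + m^2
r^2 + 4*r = r*(r + 4)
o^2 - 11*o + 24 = (o - 8)*(o - 3)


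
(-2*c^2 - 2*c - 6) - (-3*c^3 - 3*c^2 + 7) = 3*c^3 + c^2 - 2*c - 13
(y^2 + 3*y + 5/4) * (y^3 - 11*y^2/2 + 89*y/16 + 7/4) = y^5 - 5*y^4/2 - 155*y^3/16 + 185*y^2/16 + 781*y/64 + 35/16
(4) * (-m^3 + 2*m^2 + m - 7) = -4*m^3 + 8*m^2 + 4*m - 28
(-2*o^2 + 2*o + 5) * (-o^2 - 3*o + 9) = 2*o^4 + 4*o^3 - 29*o^2 + 3*o + 45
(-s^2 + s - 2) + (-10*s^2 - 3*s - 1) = -11*s^2 - 2*s - 3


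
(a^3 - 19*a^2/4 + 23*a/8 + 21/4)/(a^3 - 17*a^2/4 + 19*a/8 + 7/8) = (4*a^2 - 5*a - 6)/(4*a^2 - 3*a - 1)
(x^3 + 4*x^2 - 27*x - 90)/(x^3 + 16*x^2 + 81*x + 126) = (x - 5)/(x + 7)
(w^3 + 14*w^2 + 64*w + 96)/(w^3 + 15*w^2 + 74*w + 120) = (w + 4)/(w + 5)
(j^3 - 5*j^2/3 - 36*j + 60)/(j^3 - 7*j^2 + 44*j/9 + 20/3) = 3*(j + 6)/(3*j + 2)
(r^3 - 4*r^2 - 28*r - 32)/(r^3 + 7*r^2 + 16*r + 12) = (r - 8)/(r + 3)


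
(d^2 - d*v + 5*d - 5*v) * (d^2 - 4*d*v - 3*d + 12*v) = d^4 - 5*d^3*v + 2*d^3 + 4*d^2*v^2 - 10*d^2*v - 15*d^2 + 8*d*v^2 + 75*d*v - 60*v^2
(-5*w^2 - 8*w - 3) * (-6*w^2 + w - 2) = 30*w^4 + 43*w^3 + 20*w^2 + 13*w + 6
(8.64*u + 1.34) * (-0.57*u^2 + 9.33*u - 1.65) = -4.9248*u^3 + 79.8474*u^2 - 1.7538*u - 2.211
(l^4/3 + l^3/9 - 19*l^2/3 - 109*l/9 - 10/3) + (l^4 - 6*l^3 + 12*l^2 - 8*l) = 4*l^4/3 - 53*l^3/9 + 17*l^2/3 - 181*l/9 - 10/3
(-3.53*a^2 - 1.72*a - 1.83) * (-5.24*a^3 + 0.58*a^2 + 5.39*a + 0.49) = 18.4972*a^5 + 6.9654*a^4 - 10.4351*a^3 - 12.0619*a^2 - 10.7065*a - 0.8967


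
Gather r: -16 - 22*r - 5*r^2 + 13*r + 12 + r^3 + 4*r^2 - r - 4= r^3 - r^2 - 10*r - 8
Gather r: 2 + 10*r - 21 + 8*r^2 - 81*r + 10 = 8*r^2 - 71*r - 9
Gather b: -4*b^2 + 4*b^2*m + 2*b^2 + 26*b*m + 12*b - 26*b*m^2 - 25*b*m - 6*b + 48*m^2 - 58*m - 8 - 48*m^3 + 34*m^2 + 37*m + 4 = b^2*(4*m - 2) + b*(-26*m^2 + m + 6) - 48*m^3 + 82*m^2 - 21*m - 4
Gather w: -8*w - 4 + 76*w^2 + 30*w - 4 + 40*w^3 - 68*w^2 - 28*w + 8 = 40*w^3 + 8*w^2 - 6*w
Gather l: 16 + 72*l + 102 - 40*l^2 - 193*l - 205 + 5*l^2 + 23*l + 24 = -35*l^2 - 98*l - 63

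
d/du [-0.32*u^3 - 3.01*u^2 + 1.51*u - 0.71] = -0.96*u^2 - 6.02*u + 1.51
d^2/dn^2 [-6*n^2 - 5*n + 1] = -12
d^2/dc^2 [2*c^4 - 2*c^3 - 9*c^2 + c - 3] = 24*c^2 - 12*c - 18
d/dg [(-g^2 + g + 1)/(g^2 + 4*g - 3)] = (-5*g^2 + 4*g - 7)/(g^4 + 8*g^3 + 10*g^2 - 24*g + 9)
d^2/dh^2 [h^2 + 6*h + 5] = 2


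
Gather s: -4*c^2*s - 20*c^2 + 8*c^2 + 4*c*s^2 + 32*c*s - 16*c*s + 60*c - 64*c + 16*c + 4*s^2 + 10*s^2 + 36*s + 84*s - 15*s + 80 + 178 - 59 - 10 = -12*c^2 + 12*c + s^2*(4*c + 14) + s*(-4*c^2 + 16*c + 105) + 189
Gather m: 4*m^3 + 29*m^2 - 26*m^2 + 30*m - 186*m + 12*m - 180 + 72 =4*m^3 + 3*m^2 - 144*m - 108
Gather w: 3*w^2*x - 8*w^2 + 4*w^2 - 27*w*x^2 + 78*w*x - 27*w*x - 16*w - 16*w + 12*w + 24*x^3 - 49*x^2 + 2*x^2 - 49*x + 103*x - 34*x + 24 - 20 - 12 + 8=w^2*(3*x - 4) + w*(-27*x^2 + 51*x - 20) + 24*x^3 - 47*x^2 + 20*x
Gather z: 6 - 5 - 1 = 0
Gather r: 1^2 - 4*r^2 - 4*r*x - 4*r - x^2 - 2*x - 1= -4*r^2 + r*(-4*x - 4) - x^2 - 2*x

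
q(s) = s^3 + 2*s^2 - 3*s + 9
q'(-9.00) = 204.00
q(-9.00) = -531.00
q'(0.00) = -3.00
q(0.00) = 9.00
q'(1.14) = 5.46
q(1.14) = 9.66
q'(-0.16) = -3.56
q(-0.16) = 9.53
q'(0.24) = -1.87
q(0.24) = 8.41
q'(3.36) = 44.31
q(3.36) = 59.43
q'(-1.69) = -1.19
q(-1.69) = 14.96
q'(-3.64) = 22.19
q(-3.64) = -1.81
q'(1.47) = 9.36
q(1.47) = 12.09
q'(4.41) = 72.98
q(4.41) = 120.43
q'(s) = 3*s^2 + 4*s - 3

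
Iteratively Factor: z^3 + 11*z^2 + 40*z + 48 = (z + 3)*(z^2 + 8*z + 16) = (z + 3)*(z + 4)*(z + 4)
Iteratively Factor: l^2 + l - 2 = (l - 1)*(l + 2)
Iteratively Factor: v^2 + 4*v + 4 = (v + 2)*(v + 2)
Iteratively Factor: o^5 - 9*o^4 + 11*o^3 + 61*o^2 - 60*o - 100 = (o - 5)*(o^4 - 4*o^3 - 9*o^2 + 16*o + 20) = (o - 5)*(o + 1)*(o^3 - 5*o^2 - 4*o + 20) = (o - 5)*(o + 1)*(o + 2)*(o^2 - 7*o + 10) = (o - 5)*(o - 2)*(o + 1)*(o + 2)*(o - 5)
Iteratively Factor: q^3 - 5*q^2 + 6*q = (q - 2)*(q^2 - 3*q) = q*(q - 2)*(q - 3)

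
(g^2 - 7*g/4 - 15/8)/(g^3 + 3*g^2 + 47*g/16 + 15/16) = 2*(2*g - 5)/(4*g^2 + 9*g + 5)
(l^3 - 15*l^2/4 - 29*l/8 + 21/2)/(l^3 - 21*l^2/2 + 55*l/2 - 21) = (l^2 - 9*l/4 - 7)/(l^2 - 9*l + 14)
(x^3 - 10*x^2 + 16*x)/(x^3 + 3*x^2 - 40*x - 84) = x*(x^2 - 10*x + 16)/(x^3 + 3*x^2 - 40*x - 84)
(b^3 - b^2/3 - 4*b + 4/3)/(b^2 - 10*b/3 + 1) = (b^2 - 4)/(b - 3)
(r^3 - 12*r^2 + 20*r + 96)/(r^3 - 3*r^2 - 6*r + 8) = (r^2 - 14*r + 48)/(r^2 - 5*r + 4)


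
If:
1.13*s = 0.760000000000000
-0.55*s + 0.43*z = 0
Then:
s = 0.67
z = 0.86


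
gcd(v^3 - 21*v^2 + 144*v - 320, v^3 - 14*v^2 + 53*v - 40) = v^2 - 13*v + 40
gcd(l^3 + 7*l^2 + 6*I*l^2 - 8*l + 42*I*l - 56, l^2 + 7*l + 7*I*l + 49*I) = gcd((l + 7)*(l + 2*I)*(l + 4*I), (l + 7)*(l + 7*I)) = l + 7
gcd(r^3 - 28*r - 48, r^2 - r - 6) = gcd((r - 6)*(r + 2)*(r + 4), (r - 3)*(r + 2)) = r + 2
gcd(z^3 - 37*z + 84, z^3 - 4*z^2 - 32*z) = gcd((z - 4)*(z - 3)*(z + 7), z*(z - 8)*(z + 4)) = 1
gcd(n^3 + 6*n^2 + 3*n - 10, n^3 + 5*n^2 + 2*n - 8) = n^2 + n - 2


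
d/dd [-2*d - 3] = -2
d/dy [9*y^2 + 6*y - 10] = 18*y + 6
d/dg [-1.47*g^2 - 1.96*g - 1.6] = -2.94*g - 1.96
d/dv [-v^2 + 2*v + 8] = 2 - 2*v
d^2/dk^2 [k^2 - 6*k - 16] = 2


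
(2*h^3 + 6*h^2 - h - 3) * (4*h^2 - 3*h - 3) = 8*h^5 + 18*h^4 - 28*h^3 - 27*h^2 + 12*h + 9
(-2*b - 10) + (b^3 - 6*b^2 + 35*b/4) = b^3 - 6*b^2 + 27*b/4 - 10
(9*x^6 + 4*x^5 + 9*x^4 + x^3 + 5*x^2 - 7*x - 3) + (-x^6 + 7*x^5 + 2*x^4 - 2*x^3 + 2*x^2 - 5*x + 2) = 8*x^6 + 11*x^5 + 11*x^4 - x^3 + 7*x^2 - 12*x - 1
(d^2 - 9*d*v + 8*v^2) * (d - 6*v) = d^3 - 15*d^2*v + 62*d*v^2 - 48*v^3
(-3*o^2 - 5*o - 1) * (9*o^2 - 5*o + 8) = -27*o^4 - 30*o^3 - 8*o^2 - 35*o - 8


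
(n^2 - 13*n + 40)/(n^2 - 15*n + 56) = (n - 5)/(n - 7)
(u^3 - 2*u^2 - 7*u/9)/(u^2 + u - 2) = u*(9*u^2 - 18*u - 7)/(9*(u^2 + u - 2))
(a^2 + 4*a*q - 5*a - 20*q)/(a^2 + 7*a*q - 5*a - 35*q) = (a + 4*q)/(a + 7*q)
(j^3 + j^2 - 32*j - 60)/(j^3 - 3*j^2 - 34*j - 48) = (j^2 - j - 30)/(j^2 - 5*j - 24)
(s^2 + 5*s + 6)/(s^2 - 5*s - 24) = (s + 2)/(s - 8)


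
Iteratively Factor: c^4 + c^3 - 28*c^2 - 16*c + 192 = (c - 3)*(c^3 + 4*c^2 - 16*c - 64) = (c - 3)*(c + 4)*(c^2 - 16) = (c - 4)*(c - 3)*(c + 4)*(c + 4)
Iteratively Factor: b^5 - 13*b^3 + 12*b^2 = (b - 3)*(b^4 + 3*b^3 - 4*b^2) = (b - 3)*(b + 4)*(b^3 - b^2) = (b - 3)*(b - 1)*(b + 4)*(b^2) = b*(b - 3)*(b - 1)*(b + 4)*(b)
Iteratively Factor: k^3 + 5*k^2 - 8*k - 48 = (k + 4)*(k^2 + k - 12) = (k + 4)^2*(k - 3)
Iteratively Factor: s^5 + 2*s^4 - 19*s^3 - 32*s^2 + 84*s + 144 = (s + 2)*(s^4 - 19*s^2 + 6*s + 72) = (s - 3)*(s + 2)*(s^3 + 3*s^2 - 10*s - 24) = (s - 3)*(s + 2)*(s + 4)*(s^2 - s - 6) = (s - 3)^2*(s + 2)*(s + 4)*(s + 2)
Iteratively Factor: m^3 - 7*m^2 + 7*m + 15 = (m - 3)*(m^2 - 4*m - 5) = (m - 5)*(m - 3)*(m + 1)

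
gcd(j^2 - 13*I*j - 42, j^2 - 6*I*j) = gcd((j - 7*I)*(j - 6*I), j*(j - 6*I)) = j - 6*I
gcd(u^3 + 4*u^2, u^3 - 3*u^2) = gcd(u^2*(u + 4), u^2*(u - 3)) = u^2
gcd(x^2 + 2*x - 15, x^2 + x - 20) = x + 5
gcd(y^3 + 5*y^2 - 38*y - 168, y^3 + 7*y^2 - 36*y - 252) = y^2 + y - 42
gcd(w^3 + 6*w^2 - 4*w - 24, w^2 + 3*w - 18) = w + 6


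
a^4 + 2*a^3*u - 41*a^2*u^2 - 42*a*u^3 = a*(a - 6*u)*(a + u)*(a + 7*u)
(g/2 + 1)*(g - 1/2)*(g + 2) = g^3/2 + 7*g^2/4 + g - 1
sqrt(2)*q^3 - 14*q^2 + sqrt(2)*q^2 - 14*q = q*(q - 7*sqrt(2))*(sqrt(2)*q + sqrt(2))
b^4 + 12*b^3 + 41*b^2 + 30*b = b*(b + 1)*(b + 5)*(b + 6)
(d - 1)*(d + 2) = d^2 + d - 2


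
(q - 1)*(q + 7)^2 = q^3 + 13*q^2 + 35*q - 49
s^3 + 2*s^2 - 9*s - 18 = (s - 3)*(s + 2)*(s + 3)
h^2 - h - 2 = (h - 2)*(h + 1)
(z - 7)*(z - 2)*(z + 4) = z^3 - 5*z^2 - 22*z + 56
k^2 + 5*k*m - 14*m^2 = (k - 2*m)*(k + 7*m)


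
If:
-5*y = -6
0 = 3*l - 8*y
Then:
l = 16/5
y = 6/5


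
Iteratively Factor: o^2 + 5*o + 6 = (o + 2)*(o + 3)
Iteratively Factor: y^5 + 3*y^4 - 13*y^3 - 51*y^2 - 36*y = (y + 1)*(y^4 + 2*y^3 - 15*y^2 - 36*y) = (y - 4)*(y + 1)*(y^3 + 6*y^2 + 9*y) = (y - 4)*(y + 1)*(y + 3)*(y^2 + 3*y) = y*(y - 4)*(y + 1)*(y + 3)*(y + 3)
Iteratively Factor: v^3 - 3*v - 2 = (v + 1)*(v^2 - v - 2) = (v - 2)*(v + 1)*(v + 1)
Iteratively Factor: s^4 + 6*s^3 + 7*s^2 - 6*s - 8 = (s + 4)*(s^3 + 2*s^2 - s - 2) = (s + 2)*(s + 4)*(s^2 - 1) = (s + 1)*(s + 2)*(s + 4)*(s - 1)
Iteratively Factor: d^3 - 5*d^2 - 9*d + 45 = (d - 5)*(d^2 - 9) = (d - 5)*(d + 3)*(d - 3)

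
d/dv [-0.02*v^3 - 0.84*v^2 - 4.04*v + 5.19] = -0.06*v^2 - 1.68*v - 4.04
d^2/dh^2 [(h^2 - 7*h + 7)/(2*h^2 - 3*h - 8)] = 22*(-2*h^3 + 12*h^2 - 42*h + 37)/(8*h^6 - 36*h^5 - 42*h^4 + 261*h^3 + 168*h^2 - 576*h - 512)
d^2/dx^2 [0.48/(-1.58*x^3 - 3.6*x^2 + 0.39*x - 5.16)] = ((4.5504*x + 3.456)*(1.58*x^3 + 3.6*x^2 - 0.39*x + 5.16) - 0.48*(4.74*x^2 + 7.2*x - 0.39)*(9.48*x^2 + 14.4*x - 0.78))/(1.58*x^3 + 3.6*x^2 - 0.39*x + 5.16)^3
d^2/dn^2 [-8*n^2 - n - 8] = -16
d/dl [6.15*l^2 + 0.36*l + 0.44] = 12.3*l + 0.36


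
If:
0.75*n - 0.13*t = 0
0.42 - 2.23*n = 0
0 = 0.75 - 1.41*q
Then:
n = 0.19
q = 0.53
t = 1.09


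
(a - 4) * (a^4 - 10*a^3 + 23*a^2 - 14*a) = a^5 - 14*a^4 + 63*a^3 - 106*a^2 + 56*a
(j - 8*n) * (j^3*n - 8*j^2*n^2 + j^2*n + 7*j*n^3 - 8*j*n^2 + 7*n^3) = j^4*n - 16*j^3*n^2 + j^3*n + 71*j^2*n^3 - 16*j^2*n^2 - 56*j*n^4 + 71*j*n^3 - 56*n^4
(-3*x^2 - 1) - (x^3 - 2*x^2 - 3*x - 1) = -x^3 - x^2 + 3*x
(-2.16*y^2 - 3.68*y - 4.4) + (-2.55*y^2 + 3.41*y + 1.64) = -4.71*y^2 - 0.27*y - 2.76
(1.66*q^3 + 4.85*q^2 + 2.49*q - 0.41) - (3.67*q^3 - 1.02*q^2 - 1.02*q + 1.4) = -2.01*q^3 + 5.87*q^2 + 3.51*q - 1.81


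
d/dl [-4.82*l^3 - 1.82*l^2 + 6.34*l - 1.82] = -14.46*l^2 - 3.64*l + 6.34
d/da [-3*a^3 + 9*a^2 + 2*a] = -9*a^2 + 18*a + 2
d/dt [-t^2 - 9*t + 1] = -2*t - 9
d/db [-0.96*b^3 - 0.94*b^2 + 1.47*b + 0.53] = -2.88*b^2 - 1.88*b + 1.47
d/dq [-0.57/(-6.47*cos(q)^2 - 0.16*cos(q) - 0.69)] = (7.3758*cos(q) + 0.0912)*sin(q)/(6.47*cos(q)^2 + 0.16*cos(q) + 0.69)^2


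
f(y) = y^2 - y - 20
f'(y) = 2*y - 1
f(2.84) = -14.77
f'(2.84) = 4.68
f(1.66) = -18.90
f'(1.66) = 2.32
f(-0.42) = -19.40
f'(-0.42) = -1.84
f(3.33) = -12.24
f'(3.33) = 5.66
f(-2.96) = -8.28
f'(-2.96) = -6.92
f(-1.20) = -17.36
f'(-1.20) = -3.40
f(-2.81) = -9.29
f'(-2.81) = -6.62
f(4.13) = -7.07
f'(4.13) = 7.26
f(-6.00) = 22.00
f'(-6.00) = -13.00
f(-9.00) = 70.00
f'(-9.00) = -19.00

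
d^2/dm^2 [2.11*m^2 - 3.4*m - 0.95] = 4.22000000000000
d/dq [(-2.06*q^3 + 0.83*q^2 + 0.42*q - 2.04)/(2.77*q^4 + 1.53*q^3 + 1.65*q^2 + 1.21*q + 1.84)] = (5.7062*q^6 - 4.5982*q^5 - 8.1591*q^4 + 16.3328*q^3 - 1.6963*q^2 + 9.7864*q + 3.2412)/(7.6729*q^8 + 8.4762*q^7 + 11.4819*q^6 + 11.7524*q^5 + 16.6187*q^4 + 9.6234*q^3 + 7.5361*q^2 + 4.4528*q + 3.3856)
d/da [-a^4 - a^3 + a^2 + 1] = a*(-4*a^2 - 3*a + 2)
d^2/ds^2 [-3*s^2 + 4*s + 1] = -6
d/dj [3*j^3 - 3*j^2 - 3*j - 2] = 9*j^2 - 6*j - 3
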